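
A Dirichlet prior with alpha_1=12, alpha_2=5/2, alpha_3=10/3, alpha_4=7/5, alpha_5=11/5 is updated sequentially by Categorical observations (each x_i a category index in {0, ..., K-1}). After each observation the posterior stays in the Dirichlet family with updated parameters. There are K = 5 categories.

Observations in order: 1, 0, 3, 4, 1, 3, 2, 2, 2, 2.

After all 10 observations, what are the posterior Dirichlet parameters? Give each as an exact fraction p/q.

obs 1: x=1 → posterior Dirichlet(12, 7/2, 10/3, 7/5, 11/5)
obs 2: x=0 → posterior Dirichlet(13, 7/2, 10/3, 7/5, 11/5)
obs 3: x=3 → posterior Dirichlet(13, 7/2, 10/3, 12/5, 11/5)
obs 4: x=4 → posterior Dirichlet(13, 7/2, 10/3, 12/5, 16/5)
obs 5: x=1 → posterior Dirichlet(13, 9/2, 10/3, 12/5, 16/5)
obs 6: x=3 → posterior Dirichlet(13, 9/2, 10/3, 17/5, 16/5)
obs 7: x=2 → posterior Dirichlet(13, 9/2, 13/3, 17/5, 16/5)
obs 8: x=2 → posterior Dirichlet(13, 9/2, 16/3, 17/5, 16/5)
obs 9: x=2 → posterior Dirichlet(13, 9/2, 19/3, 17/5, 16/5)
obs 10: x=2 → posterior Dirichlet(13, 9/2, 22/3, 17/5, 16/5)

alpha_1=13, alpha_2=9/2, alpha_3=22/3, alpha_4=17/5, alpha_5=16/5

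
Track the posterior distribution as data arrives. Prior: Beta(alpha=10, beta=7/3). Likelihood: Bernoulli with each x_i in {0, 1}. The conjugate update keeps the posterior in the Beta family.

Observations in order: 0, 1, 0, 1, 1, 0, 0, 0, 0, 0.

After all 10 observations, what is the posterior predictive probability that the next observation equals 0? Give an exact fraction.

obs 1: x=0 → posterior Beta(10, 10/3)
obs 2: x=1 → posterior Beta(11, 10/3)
obs 3: x=0 → posterior Beta(11, 13/3)
obs 4: x=1 → posterior Beta(12, 13/3)
obs 5: x=1 → posterior Beta(13, 13/3)
obs 6: x=0 → posterior Beta(13, 16/3)
obs 7: x=0 → posterior Beta(13, 19/3)
obs 8: x=0 → posterior Beta(13, 22/3)
obs 9: x=0 → posterior Beta(13, 25/3)
obs 10: x=0 → posterior Beta(13, 28/3)

28/67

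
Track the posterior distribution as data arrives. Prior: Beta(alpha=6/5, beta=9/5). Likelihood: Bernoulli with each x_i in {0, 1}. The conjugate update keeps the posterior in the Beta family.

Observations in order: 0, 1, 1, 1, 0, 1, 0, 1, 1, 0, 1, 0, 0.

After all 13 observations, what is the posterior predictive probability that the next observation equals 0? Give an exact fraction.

39/80

obs 1: x=0 → posterior Beta(6/5, 14/5)
obs 2: x=1 → posterior Beta(11/5, 14/5)
obs 3: x=1 → posterior Beta(16/5, 14/5)
obs 4: x=1 → posterior Beta(21/5, 14/5)
obs 5: x=0 → posterior Beta(21/5, 19/5)
obs 6: x=1 → posterior Beta(26/5, 19/5)
obs 7: x=0 → posterior Beta(26/5, 24/5)
obs 8: x=1 → posterior Beta(31/5, 24/5)
obs 9: x=1 → posterior Beta(36/5, 24/5)
obs 10: x=0 → posterior Beta(36/5, 29/5)
obs 11: x=1 → posterior Beta(41/5, 29/5)
obs 12: x=0 → posterior Beta(41/5, 34/5)
obs 13: x=0 → posterior Beta(41/5, 39/5)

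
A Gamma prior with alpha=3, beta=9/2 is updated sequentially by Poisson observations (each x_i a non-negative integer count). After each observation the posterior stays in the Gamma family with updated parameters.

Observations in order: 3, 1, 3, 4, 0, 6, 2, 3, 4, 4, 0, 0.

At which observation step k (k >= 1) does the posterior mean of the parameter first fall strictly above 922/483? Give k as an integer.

obs 1: x=3 → posterior Gamma(6, 11/2)
obs 2: x=1 → posterior Gamma(7, 13/2)
obs 3: x=3 → posterior Gamma(10, 15/2)
obs 4: x=4 → posterior Gamma(14, 17/2)
obs 5: x=0 → posterior Gamma(14, 19/2)
obs 6: x=6 → posterior Gamma(20, 21/2)
obs 7: x=2 → posterior Gamma(22, 23/2)
obs 8: x=3 → posterior Gamma(25, 25/2)
obs 9: x=4 → posterior Gamma(29, 27/2)
obs 10: x=4 → posterior Gamma(33, 29/2)
obs 11: x=0 → posterior Gamma(33, 31/2)
obs 12: x=0 → posterior Gamma(33, 33/2)

k = 7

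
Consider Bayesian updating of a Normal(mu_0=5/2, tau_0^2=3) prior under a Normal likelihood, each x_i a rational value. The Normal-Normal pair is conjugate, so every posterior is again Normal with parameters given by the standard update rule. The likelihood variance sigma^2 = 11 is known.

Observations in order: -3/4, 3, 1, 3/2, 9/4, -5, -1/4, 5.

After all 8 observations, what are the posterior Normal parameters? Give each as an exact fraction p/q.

obs 1: x=-3/4 → posterior Normal(101/56, 33/14)
obs 2: x=3 → posterior Normal(137/68, 33/17)
obs 3: x=1 → posterior Normal(149/80, 33/20)
obs 4: x=3/2 → posterior Normal(167/92, 33/23)
obs 5: x=9/4 → posterior Normal(97/52, 33/26)
obs 6: x=-5 → posterior Normal(67/58, 33/29)
obs 7: x=-1/4 → posterior Normal(131/128, 33/32)
obs 8: x=5 → posterior Normal(191/140, 33/35)

mu_0=191/140, tau_0^2=33/35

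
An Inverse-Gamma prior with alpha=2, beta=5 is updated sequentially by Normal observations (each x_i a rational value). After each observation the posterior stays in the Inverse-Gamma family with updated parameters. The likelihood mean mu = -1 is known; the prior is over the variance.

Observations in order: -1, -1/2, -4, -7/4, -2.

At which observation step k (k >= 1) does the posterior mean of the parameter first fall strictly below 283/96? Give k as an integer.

obs 1: x=-1 → posterior Inverse-Gamma(5/2, 5)
obs 2: x=-1/2 → posterior Inverse-Gamma(3, 41/8)
obs 3: x=-4 → posterior Inverse-Gamma(7/2, 77/8)
obs 4: x=-7/4 → posterior Inverse-Gamma(4, 317/32)
obs 5: x=-2 → posterior Inverse-Gamma(9/2, 333/32)

k = 2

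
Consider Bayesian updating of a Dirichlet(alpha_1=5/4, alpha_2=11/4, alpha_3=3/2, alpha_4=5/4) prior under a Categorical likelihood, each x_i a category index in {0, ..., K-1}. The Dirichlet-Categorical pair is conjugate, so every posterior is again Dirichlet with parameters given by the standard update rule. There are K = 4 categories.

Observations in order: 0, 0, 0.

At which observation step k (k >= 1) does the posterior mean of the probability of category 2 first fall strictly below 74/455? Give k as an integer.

obs 1: x=0 → posterior Dirichlet(9/4, 11/4, 3/2, 5/4)
obs 2: x=0 → posterior Dirichlet(13/4, 11/4, 3/2, 5/4)
obs 3: x=0 → posterior Dirichlet(17/4, 11/4, 3/2, 5/4)

k = 3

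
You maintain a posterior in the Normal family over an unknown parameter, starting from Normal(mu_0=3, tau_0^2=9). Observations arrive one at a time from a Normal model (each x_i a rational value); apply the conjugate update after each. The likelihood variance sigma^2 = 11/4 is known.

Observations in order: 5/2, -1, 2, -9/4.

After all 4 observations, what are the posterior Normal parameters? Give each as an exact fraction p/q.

mu_0=78/155, tau_0^2=99/155

obs 1: x=5/2 → posterior Normal(123/47, 99/47)
obs 2: x=-1 → posterior Normal(87/83, 99/83)
obs 3: x=2 → posterior Normal(159/119, 99/119)
obs 4: x=-9/4 → posterior Normal(78/155, 99/155)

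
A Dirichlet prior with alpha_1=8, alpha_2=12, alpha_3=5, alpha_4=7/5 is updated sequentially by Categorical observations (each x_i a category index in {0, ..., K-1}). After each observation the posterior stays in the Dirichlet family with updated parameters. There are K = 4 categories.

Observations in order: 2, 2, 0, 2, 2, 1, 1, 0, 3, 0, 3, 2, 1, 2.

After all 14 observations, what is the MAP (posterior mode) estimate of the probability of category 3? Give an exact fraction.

obs 1: x=2 → posterior Dirichlet(8, 12, 6, 7/5)
obs 2: x=2 → posterior Dirichlet(8, 12, 7, 7/5)
obs 3: x=0 → posterior Dirichlet(9, 12, 7, 7/5)
obs 4: x=2 → posterior Dirichlet(9, 12, 8, 7/5)
obs 5: x=2 → posterior Dirichlet(9, 12, 9, 7/5)
obs 6: x=1 → posterior Dirichlet(9, 13, 9, 7/5)
obs 7: x=1 → posterior Dirichlet(9, 14, 9, 7/5)
obs 8: x=0 → posterior Dirichlet(10, 14, 9, 7/5)
obs 9: x=3 → posterior Dirichlet(10, 14, 9, 12/5)
obs 10: x=0 → posterior Dirichlet(11, 14, 9, 12/5)
obs 11: x=3 → posterior Dirichlet(11, 14, 9, 17/5)
obs 12: x=2 → posterior Dirichlet(11, 14, 10, 17/5)
obs 13: x=1 → posterior Dirichlet(11, 15, 10, 17/5)
obs 14: x=2 → posterior Dirichlet(11, 15, 11, 17/5)

6/91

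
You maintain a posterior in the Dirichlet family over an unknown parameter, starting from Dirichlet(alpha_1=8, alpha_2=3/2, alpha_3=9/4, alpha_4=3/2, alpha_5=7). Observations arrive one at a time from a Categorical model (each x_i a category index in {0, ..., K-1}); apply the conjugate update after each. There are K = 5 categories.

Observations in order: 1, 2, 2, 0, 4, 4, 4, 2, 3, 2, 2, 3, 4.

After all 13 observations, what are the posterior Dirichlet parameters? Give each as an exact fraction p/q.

obs 1: x=1 → posterior Dirichlet(8, 5/2, 9/4, 3/2, 7)
obs 2: x=2 → posterior Dirichlet(8, 5/2, 13/4, 3/2, 7)
obs 3: x=2 → posterior Dirichlet(8, 5/2, 17/4, 3/2, 7)
obs 4: x=0 → posterior Dirichlet(9, 5/2, 17/4, 3/2, 7)
obs 5: x=4 → posterior Dirichlet(9, 5/2, 17/4, 3/2, 8)
obs 6: x=4 → posterior Dirichlet(9, 5/2, 17/4, 3/2, 9)
obs 7: x=4 → posterior Dirichlet(9, 5/2, 17/4, 3/2, 10)
obs 8: x=2 → posterior Dirichlet(9, 5/2, 21/4, 3/2, 10)
obs 9: x=3 → posterior Dirichlet(9, 5/2, 21/4, 5/2, 10)
obs 10: x=2 → posterior Dirichlet(9, 5/2, 25/4, 5/2, 10)
obs 11: x=2 → posterior Dirichlet(9, 5/2, 29/4, 5/2, 10)
obs 12: x=3 → posterior Dirichlet(9, 5/2, 29/4, 7/2, 10)
obs 13: x=4 → posterior Dirichlet(9, 5/2, 29/4, 7/2, 11)

alpha_1=9, alpha_2=5/2, alpha_3=29/4, alpha_4=7/2, alpha_5=11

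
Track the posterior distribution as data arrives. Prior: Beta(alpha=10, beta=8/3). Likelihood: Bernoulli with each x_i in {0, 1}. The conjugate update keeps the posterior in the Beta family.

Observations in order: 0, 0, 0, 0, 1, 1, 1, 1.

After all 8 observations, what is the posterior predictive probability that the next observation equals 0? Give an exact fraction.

obs 1: x=0 → posterior Beta(10, 11/3)
obs 2: x=0 → posterior Beta(10, 14/3)
obs 3: x=0 → posterior Beta(10, 17/3)
obs 4: x=0 → posterior Beta(10, 20/3)
obs 5: x=1 → posterior Beta(11, 20/3)
obs 6: x=1 → posterior Beta(12, 20/3)
obs 7: x=1 → posterior Beta(13, 20/3)
obs 8: x=1 → posterior Beta(14, 20/3)

10/31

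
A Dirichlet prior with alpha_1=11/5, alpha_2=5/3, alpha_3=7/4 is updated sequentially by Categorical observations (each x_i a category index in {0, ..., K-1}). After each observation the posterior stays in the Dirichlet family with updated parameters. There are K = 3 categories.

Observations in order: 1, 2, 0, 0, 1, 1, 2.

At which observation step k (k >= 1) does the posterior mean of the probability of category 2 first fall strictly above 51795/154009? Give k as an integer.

obs 1: x=1 → posterior Dirichlet(11/5, 8/3, 7/4)
obs 2: x=2 → posterior Dirichlet(11/5, 8/3, 11/4)
obs 3: x=0 → posterior Dirichlet(16/5, 8/3, 11/4)
obs 4: x=0 → posterior Dirichlet(21/5, 8/3, 11/4)
obs 5: x=1 → posterior Dirichlet(21/5, 11/3, 11/4)
obs 6: x=1 → posterior Dirichlet(21/5, 14/3, 11/4)
obs 7: x=2 → posterior Dirichlet(21/5, 14/3, 15/4)

k = 2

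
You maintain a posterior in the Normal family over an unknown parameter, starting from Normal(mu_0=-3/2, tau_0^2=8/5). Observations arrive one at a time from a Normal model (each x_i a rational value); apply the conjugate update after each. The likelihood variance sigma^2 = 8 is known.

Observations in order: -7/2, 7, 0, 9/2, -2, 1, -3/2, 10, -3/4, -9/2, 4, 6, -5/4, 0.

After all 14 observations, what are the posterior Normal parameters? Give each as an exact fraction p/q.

obs 1: x=-7/2 → posterior Normal(-11/6, 4/3)
obs 2: x=7 → posterior Normal(-4/7, 8/7)
obs 3: x=0 → posterior Normal(-1/2, 1)
obs 4: x=9/2 → posterior Normal(1/18, 8/9)
obs 5: x=-2 → posterior Normal(-3/20, 4/5)
obs 6: x=1 → posterior Normal(-1/22, 8/11)
obs 7: x=-3/2 → posterior Normal(-1/6, 2/3)
obs 8: x=10 → posterior Normal(8/13, 8/13)
obs 9: x=-3/4 → posterior Normal(29/56, 4/7)
obs 10: x=-9/2 → posterior Normal(11/60, 8/15)
obs 11: x=4 → posterior Normal(27/64, 1/2)
obs 12: x=6 → posterior Normal(3/4, 8/17)
obs 13: x=-5/4 → posterior Normal(23/36, 4/9)
obs 14: x=0 → posterior Normal(23/38, 8/19)

mu_0=23/38, tau_0^2=8/19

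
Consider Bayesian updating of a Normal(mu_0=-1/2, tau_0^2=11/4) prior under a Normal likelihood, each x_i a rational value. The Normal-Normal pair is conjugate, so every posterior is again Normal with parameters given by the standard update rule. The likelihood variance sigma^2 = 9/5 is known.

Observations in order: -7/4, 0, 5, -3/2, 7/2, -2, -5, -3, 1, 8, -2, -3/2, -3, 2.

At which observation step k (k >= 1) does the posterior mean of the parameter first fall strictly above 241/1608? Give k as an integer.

obs 1: x=-7/4 → posterior Normal(-457/364, 99/91)
obs 2: x=0 → posterior Normal(-457/584, 99/146)
obs 3: x=5 → posterior Normal(643/804, 33/67)
obs 4: x=-3/2 → posterior Normal(313/1024, 99/256)
obs 5: x=7/2 → posterior Normal(1083/1244, 99/311)
obs 6: x=-2 → posterior Normal(643/1464, 33/122)
obs 7: x=-5 → posterior Normal(-457/1684, 99/421)
obs 8: x=-3 → posterior Normal(-1117/1904, 99/476)
obs 9: x=1 → posterior Normal(-299/708, 11/59)
obs 10: x=8 → posterior Normal(863/2344, 99/586)
obs 11: x=-2 → posterior Normal(423/2564, 99/641)
obs 12: x=-3/2 → posterior Normal(31/928, 33/232)
obs 13: x=-3 → posterior Normal(-567/3004, 99/751)
obs 14: x=2 → posterior Normal(-127/3224, 99/806)

k = 3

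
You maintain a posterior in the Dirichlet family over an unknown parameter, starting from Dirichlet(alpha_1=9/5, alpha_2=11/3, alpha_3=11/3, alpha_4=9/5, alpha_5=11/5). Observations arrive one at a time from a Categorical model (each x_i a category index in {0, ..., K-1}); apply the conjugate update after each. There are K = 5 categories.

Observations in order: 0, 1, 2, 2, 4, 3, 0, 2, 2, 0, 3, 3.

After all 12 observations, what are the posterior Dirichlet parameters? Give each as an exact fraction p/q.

obs 1: x=0 → posterior Dirichlet(14/5, 11/3, 11/3, 9/5, 11/5)
obs 2: x=1 → posterior Dirichlet(14/5, 14/3, 11/3, 9/5, 11/5)
obs 3: x=2 → posterior Dirichlet(14/5, 14/3, 14/3, 9/5, 11/5)
obs 4: x=2 → posterior Dirichlet(14/5, 14/3, 17/3, 9/5, 11/5)
obs 5: x=4 → posterior Dirichlet(14/5, 14/3, 17/3, 9/5, 16/5)
obs 6: x=3 → posterior Dirichlet(14/5, 14/3, 17/3, 14/5, 16/5)
obs 7: x=0 → posterior Dirichlet(19/5, 14/3, 17/3, 14/5, 16/5)
obs 8: x=2 → posterior Dirichlet(19/5, 14/3, 20/3, 14/5, 16/5)
obs 9: x=2 → posterior Dirichlet(19/5, 14/3, 23/3, 14/5, 16/5)
obs 10: x=0 → posterior Dirichlet(24/5, 14/3, 23/3, 14/5, 16/5)
obs 11: x=3 → posterior Dirichlet(24/5, 14/3, 23/3, 19/5, 16/5)
obs 12: x=3 → posterior Dirichlet(24/5, 14/3, 23/3, 24/5, 16/5)

alpha_1=24/5, alpha_2=14/3, alpha_3=23/3, alpha_4=24/5, alpha_5=16/5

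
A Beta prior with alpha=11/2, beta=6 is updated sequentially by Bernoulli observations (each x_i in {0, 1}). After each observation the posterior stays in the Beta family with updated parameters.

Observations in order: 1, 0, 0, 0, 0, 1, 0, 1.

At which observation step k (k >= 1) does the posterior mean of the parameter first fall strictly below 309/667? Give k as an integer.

k = 3

obs 1: x=1 → posterior Beta(13/2, 6)
obs 2: x=0 → posterior Beta(13/2, 7)
obs 3: x=0 → posterior Beta(13/2, 8)
obs 4: x=0 → posterior Beta(13/2, 9)
obs 5: x=0 → posterior Beta(13/2, 10)
obs 6: x=1 → posterior Beta(15/2, 10)
obs 7: x=0 → posterior Beta(15/2, 11)
obs 8: x=1 → posterior Beta(17/2, 11)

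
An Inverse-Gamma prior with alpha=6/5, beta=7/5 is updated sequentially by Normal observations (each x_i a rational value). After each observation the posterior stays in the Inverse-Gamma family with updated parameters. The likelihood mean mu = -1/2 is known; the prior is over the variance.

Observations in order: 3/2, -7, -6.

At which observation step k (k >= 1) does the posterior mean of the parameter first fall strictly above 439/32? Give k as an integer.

obs 1: x=3/2 → posterior Inverse-Gamma(17/10, 17/5)
obs 2: x=-7 → posterior Inverse-Gamma(11/5, 981/40)
obs 3: x=-6 → posterior Inverse-Gamma(27/10, 793/20)

k = 2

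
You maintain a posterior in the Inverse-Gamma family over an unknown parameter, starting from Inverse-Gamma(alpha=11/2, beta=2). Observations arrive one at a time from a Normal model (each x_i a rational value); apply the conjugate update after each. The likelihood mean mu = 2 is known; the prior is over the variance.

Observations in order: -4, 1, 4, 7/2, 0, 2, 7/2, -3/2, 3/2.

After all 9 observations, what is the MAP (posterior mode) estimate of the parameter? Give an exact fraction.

3

obs 1: x=-4 → posterior Inverse-Gamma(6, 20)
obs 2: x=1 → posterior Inverse-Gamma(13/2, 41/2)
obs 3: x=4 → posterior Inverse-Gamma(7, 45/2)
obs 4: x=7/2 → posterior Inverse-Gamma(15/2, 189/8)
obs 5: x=0 → posterior Inverse-Gamma(8, 205/8)
obs 6: x=2 → posterior Inverse-Gamma(17/2, 205/8)
obs 7: x=7/2 → posterior Inverse-Gamma(9, 107/4)
obs 8: x=-3/2 → posterior Inverse-Gamma(19/2, 263/8)
obs 9: x=3/2 → posterior Inverse-Gamma(10, 33)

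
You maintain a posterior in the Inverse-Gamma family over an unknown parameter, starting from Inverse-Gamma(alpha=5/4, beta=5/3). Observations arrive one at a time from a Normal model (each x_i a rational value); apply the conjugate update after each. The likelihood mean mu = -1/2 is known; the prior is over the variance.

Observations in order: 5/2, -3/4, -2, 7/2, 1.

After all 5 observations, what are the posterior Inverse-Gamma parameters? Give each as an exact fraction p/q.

alpha=15/4, beta=1579/96

obs 1: x=5/2 → posterior Inverse-Gamma(7/4, 37/6)
obs 2: x=-3/4 → posterior Inverse-Gamma(9/4, 595/96)
obs 3: x=-2 → posterior Inverse-Gamma(11/4, 703/96)
obs 4: x=7/2 → posterior Inverse-Gamma(13/4, 1471/96)
obs 5: x=1 → posterior Inverse-Gamma(15/4, 1579/96)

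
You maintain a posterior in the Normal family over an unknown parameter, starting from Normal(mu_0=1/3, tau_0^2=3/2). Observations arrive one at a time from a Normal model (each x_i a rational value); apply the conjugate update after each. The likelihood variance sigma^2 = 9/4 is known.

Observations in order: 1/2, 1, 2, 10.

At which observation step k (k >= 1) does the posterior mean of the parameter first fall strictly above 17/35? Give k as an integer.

obs 1: x=1/2 → posterior Normal(2/5, 9/10)
obs 2: x=1 → posterior Normal(4/7, 9/14)
obs 3: x=2 → posterior Normal(8/9, 1/2)
obs 4: x=10 → posterior Normal(28/11, 9/22)

k = 2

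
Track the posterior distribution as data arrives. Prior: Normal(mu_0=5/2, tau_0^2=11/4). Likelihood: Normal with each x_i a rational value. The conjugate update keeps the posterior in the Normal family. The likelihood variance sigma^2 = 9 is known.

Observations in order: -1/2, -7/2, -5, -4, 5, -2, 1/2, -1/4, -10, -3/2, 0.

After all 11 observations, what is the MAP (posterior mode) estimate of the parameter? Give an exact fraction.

-575/628

obs 1: x=-1/2 → posterior Normal(169/94, 99/47)
obs 2: x=-7/2 → posterior Normal(23/29, 99/58)
obs 3: x=-5 → posterior Normal(-3/23, 33/23)
obs 4: x=-4 → posterior Normal(-53/80, 99/80)
obs 5: x=5 → posterior Normal(2/91, 99/91)
obs 6: x=-2 → posterior Normal(-10/51, 33/34)
obs 7: x=1/2 → posterior Normal(-29/226, 99/113)
obs 8: x=-1/4 → posterior Normal(-69/496, 99/124)
obs 9: x=-10 → posterior Normal(-509/540, 11/15)
obs 10: x=-3/2 → posterior Normal(-575/584, 99/146)
obs 11: x=0 → posterior Normal(-575/628, 99/157)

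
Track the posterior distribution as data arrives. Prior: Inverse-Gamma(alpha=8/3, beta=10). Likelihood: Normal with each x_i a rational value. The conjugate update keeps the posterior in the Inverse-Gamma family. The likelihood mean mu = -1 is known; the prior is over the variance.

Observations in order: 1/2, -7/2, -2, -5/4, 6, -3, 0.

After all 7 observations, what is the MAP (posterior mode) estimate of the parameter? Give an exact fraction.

obs 1: x=1/2 → posterior Inverse-Gamma(19/6, 89/8)
obs 2: x=-7/2 → posterior Inverse-Gamma(11/3, 57/4)
obs 3: x=-2 → posterior Inverse-Gamma(25/6, 59/4)
obs 4: x=-5/4 → posterior Inverse-Gamma(14/3, 473/32)
obs 5: x=6 → posterior Inverse-Gamma(31/6, 1257/32)
obs 6: x=-3 → posterior Inverse-Gamma(17/3, 1321/32)
obs 7: x=0 → posterior Inverse-Gamma(37/6, 1337/32)

4011/688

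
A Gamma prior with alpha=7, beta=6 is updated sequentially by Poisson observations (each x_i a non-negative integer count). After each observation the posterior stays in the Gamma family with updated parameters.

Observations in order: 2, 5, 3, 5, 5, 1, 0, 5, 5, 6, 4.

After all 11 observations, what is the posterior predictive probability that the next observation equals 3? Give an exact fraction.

obs 1: x=2 → posterior Gamma(9, 7)
obs 2: x=5 → posterior Gamma(14, 8)
obs 3: x=3 → posterior Gamma(17, 9)
obs 4: x=5 → posterior Gamma(22, 10)
obs 5: x=5 → posterior Gamma(27, 11)
obs 6: x=1 → posterior Gamma(28, 12)
obs 7: x=0 → posterior Gamma(28, 13)
obs 8: x=5 → posterior Gamma(33, 14)
obs 9: x=5 → posterior Gamma(38, 15)
obs 10: x=6 → posterior Gamma(44, 16)
obs 11: x=4 → posterior Gamma(48, 17)

141151115560137897980690990198073226797447677761605164527585225/652796440403573336438448882426413042971346344851179415590141952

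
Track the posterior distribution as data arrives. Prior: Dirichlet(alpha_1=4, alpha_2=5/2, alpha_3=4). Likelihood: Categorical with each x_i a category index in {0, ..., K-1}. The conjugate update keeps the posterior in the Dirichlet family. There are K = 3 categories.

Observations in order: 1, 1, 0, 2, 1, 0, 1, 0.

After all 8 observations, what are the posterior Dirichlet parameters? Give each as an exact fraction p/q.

alpha_1=7, alpha_2=13/2, alpha_3=5

obs 1: x=1 → posterior Dirichlet(4, 7/2, 4)
obs 2: x=1 → posterior Dirichlet(4, 9/2, 4)
obs 3: x=0 → posterior Dirichlet(5, 9/2, 4)
obs 4: x=2 → posterior Dirichlet(5, 9/2, 5)
obs 5: x=1 → posterior Dirichlet(5, 11/2, 5)
obs 6: x=0 → posterior Dirichlet(6, 11/2, 5)
obs 7: x=1 → posterior Dirichlet(6, 13/2, 5)
obs 8: x=0 → posterior Dirichlet(7, 13/2, 5)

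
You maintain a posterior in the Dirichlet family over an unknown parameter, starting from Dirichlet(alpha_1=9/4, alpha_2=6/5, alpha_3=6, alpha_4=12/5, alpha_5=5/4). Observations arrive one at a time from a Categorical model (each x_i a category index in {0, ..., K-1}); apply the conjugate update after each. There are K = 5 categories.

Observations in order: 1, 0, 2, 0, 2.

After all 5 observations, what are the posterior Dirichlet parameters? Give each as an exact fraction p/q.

obs 1: x=1 → posterior Dirichlet(9/4, 11/5, 6, 12/5, 5/4)
obs 2: x=0 → posterior Dirichlet(13/4, 11/5, 6, 12/5, 5/4)
obs 3: x=2 → posterior Dirichlet(13/4, 11/5, 7, 12/5, 5/4)
obs 4: x=0 → posterior Dirichlet(17/4, 11/5, 7, 12/5, 5/4)
obs 5: x=2 → posterior Dirichlet(17/4, 11/5, 8, 12/5, 5/4)

alpha_1=17/4, alpha_2=11/5, alpha_3=8, alpha_4=12/5, alpha_5=5/4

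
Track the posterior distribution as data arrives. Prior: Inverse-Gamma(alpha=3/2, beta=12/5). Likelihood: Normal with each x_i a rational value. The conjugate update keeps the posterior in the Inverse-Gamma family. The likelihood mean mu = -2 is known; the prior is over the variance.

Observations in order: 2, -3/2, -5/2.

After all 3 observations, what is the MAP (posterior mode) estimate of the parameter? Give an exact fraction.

obs 1: x=2 → posterior Inverse-Gamma(2, 52/5)
obs 2: x=-3/2 → posterior Inverse-Gamma(5/2, 421/40)
obs 3: x=-5/2 → posterior Inverse-Gamma(3, 213/20)

213/80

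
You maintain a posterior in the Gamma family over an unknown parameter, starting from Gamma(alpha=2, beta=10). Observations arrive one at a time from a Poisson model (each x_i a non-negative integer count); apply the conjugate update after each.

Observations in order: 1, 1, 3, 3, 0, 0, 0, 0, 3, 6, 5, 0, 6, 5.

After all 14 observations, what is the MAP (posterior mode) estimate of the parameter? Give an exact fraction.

17/12

obs 1: x=1 → posterior Gamma(3, 11)
obs 2: x=1 → posterior Gamma(4, 12)
obs 3: x=3 → posterior Gamma(7, 13)
obs 4: x=3 → posterior Gamma(10, 14)
obs 5: x=0 → posterior Gamma(10, 15)
obs 6: x=0 → posterior Gamma(10, 16)
obs 7: x=0 → posterior Gamma(10, 17)
obs 8: x=0 → posterior Gamma(10, 18)
obs 9: x=3 → posterior Gamma(13, 19)
obs 10: x=6 → posterior Gamma(19, 20)
obs 11: x=5 → posterior Gamma(24, 21)
obs 12: x=0 → posterior Gamma(24, 22)
obs 13: x=6 → posterior Gamma(30, 23)
obs 14: x=5 → posterior Gamma(35, 24)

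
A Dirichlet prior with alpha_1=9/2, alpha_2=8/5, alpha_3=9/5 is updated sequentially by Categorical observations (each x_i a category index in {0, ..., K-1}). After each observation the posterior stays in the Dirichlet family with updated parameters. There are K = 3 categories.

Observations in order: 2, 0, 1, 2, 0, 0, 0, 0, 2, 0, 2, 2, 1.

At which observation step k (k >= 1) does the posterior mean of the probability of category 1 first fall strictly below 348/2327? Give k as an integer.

k = 10

obs 1: x=2 → posterior Dirichlet(9/2, 8/5, 14/5)
obs 2: x=0 → posterior Dirichlet(11/2, 8/5, 14/5)
obs 3: x=1 → posterior Dirichlet(11/2, 13/5, 14/5)
obs 4: x=2 → posterior Dirichlet(11/2, 13/5, 19/5)
obs 5: x=0 → posterior Dirichlet(13/2, 13/5, 19/5)
obs 6: x=0 → posterior Dirichlet(15/2, 13/5, 19/5)
obs 7: x=0 → posterior Dirichlet(17/2, 13/5, 19/5)
obs 8: x=0 → posterior Dirichlet(19/2, 13/5, 19/5)
obs 9: x=2 → posterior Dirichlet(19/2, 13/5, 24/5)
obs 10: x=0 → posterior Dirichlet(21/2, 13/5, 24/5)
obs 11: x=2 → posterior Dirichlet(21/2, 13/5, 29/5)
obs 12: x=2 → posterior Dirichlet(21/2, 13/5, 34/5)
obs 13: x=1 → posterior Dirichlet(21/2, 18/5, 34/5)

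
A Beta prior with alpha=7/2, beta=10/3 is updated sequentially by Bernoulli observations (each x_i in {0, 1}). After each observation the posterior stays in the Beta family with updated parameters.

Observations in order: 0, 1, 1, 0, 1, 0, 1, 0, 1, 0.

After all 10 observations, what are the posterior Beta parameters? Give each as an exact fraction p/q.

alpha=17/2, beta=25/3

obs 1: x=0 → posterior Beta(7/2, 13/3)
obs 2: x=1 → posterior Beta(9/2, 13/3)
obs 3: x=1 → posterior Beta(11/2, 13/3)
obs 4: x=0 → posterior Beta(11/2, 16/3)
obs 5: x=1 → posterior Beta(13/2, 16/3)
obs 6: x=0 → posterior Beta(13/2, 19/3)
obs 7: x=1 → posterior Beta(15/2, 19/3)
obs 8: x=0 → posterior Beta(15/2, 22/3)
obs 9: x=1 → posterior Beta(17/2, 22/3)
obs 10: x=0 → posterior Beta(17/2, 25/3)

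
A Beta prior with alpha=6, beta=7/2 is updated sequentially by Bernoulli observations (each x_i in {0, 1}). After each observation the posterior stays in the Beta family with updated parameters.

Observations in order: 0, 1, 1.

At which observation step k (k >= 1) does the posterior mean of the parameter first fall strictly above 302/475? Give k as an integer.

k = 3

obs 1: x=0 → posterior Beta(6, 9/2)
obs 2: x=1 → posterior Beta(7, 9/2)
obs 3: x=1 → posterior Beta(8, 9/2)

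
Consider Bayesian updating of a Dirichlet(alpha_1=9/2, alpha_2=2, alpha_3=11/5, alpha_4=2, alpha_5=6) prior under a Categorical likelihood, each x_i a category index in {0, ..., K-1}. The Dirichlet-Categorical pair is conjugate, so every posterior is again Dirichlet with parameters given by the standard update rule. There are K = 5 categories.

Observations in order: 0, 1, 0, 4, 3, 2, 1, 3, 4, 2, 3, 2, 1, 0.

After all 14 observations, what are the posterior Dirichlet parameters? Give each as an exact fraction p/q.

obs 1: x=0 → posterior Dirichlet(11/2, 2, 11/5, 2, 6)
obs 2: x=1 → posterior Dirichlet(11/2, 3, 11/5, 2, 6)
obs 3: x=0 → posterior Dirichlet(13/2, 3, 11/5, 2, 6)
obs 4: x=4 → posterior Dirichlet(13/2, 3, 11/5, 2, 7)
obs 5: x=3 → posterior Dirichlet(13/2, 3, 11/5, 3, 7)
obs 6: x=2 → posterior Dirichlet(13/2, 3, 16/5, 3, 7)
obs 7: x=1 → posterior Dirichlet(13/2, 4, 16/5, 3, 7)
obs 8: x=3 → posterior Dirichlet(13/2, 4, 16/5, 4, 7)
obs 9: x=4 → posterior Dirichlet(13/2, 4, 16/5, 4, 8)
obs 10: x=2 → posterior Dirichlet(13/2, 4, 21/5, 4, 8)
obs 11: x=3 → posterior Dirichlet(13/2, 4, 21/5, 5, 8)
obs 12: x=2 → posterior Dirichlet(13/2, 4, 26/5, 5, 8)
obs 13: x=1 → posterior Dirichlet(13/2, 5, 26/5, 5, 8)
obs 14: x=0 → posterior Dirichlet(15/2, 5, 26/5, 5, 8)

alpha_1=15/2, alpha_2=5, alpha_3=26/5, alpha_4=5, alpha_5=8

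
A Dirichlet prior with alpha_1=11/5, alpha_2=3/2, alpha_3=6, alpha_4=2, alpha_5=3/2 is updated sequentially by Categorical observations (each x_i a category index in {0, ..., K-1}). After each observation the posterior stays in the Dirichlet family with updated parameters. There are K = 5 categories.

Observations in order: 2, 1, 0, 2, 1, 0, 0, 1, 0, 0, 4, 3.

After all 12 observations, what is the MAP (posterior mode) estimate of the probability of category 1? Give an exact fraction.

obs 1: x=2 → posterior Dirichlet(11/5, 3/2, 7, 2, 3/2)
obs 2: x=1 → posterior Dirichlet(11/5, 5/2, 7, 2, 3/2)
obs 3: x=0 → posterior Dirichlet(16/5, 5/2, 7, 2, 3/2)
obs 4: x=2 → posterior Dirichlet(16/5, 5/2, 8, 2, 3/2)
obs 5: x=1 → posterior Dirichlet(16/5, 7/2, 8, 2, 3/2)
obs 6: x=0 → posterior Dirichlet(21/5, 7/2, 8, 2, 3/2)
obs 7: x=0 → posterior Dirichlet(26/5, 7/2, 8, 2, 3/2)
obs 8: x=1 → posterior Dirichlet(26/5, 9/2, 8, 2, 3/2)
obs 9: x=0 → posterior Dirichlet(31/5, 9/2, 8, 2, 3/2)
obs 10: x=0 → posterior Dirichlet(36/5, 9/2, 8, 2, 3/2)
obs 11: x=4 → posterior Dirichlet(36/5, 9/2, 8, 2, 5/2)
obs 12: x=3 → posterior Dirichlet(36/5, 9/2, 8, 3, 5/2)

35/202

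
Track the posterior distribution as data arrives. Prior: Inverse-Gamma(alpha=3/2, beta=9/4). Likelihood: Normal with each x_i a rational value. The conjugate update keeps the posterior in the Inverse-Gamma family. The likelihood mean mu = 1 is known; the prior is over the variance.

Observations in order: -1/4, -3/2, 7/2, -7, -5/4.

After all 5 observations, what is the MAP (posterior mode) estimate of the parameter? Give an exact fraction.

701/80

obs 1: x=-1/4 → posterior Inverse-Gamma(2, 97/32)
obs 2: x=-3/2 → posterior Inverse-Gamma(5/2, 197/32)
obs 3: x=7/2 → posterior Inverse-Gamma(3, 297/32)
obs 4: x=-7 → posterior Inverse-Gamma(7/2, 1321/32)
obs 5: x=-5/4 → posterior Inverse-Gamma(4, 701/16)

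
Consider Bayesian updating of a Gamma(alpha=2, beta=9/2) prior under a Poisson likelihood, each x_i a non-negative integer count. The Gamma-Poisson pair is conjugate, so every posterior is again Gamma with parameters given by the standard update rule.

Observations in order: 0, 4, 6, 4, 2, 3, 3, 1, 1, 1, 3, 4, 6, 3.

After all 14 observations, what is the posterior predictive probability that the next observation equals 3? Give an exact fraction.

obs 1: x=0 → posterior Gamma(2, 11/2)
obs 2: x=4 → posterior Gamma(6, 13/2)
obs 3: x=6 → posterior Gamma(12, 15/2)
obs 4: x=4 → posterior Gamma(16, 17/2)
obs 5: x=2 → posterior Gamma(18, 19/2)
obs 6: x=3 → posterior Gamma(21, 21/2)
obs 7: x=3 → posterior Gamma(24, 23/2)
obs 8: x=1 → posterior Gamma(25, 25/2)
obs 9: x=1 → posterior Gamma(26, 27/2)
obs 10: x=1 → posterior Gamma(27, 29/2)
obs 11: x=3 → posterior Gamma(30, 31/2)
obs 12: x=4 → posterior Gamma(34, 33/2)
obs 13: x=6 → posterior Gamma(40, 35/2)
obs 14: x=3 → posterior Gamma(43, 37/2)

1024767309089672332590794975434431086900977694055710310634669813502181520/5150515144463493907533780282482654793356741355029542661602084798332711387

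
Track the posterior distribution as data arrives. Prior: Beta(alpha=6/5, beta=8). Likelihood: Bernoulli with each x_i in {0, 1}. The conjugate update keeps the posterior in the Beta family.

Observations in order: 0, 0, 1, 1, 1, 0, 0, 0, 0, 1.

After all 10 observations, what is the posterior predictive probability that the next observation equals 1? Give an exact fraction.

obs 1: x=0 → posterior Beta(6/5, 9)
obs 2: x=0 → posterior Beta(6/5, 10)
obs 3: x=1 → posterior Beta(11/5, 10)
obs 4: x=1 → posterior Beta(16/5, 10)
obs 5: x=1 → posterior Beta(21/5, 10)
obs 6: x=0 → posterior Beta(21/5, 11)
obs 7: x=0 → posterior Beta(21/5, 12)
obs 8: x=0 → posterior Beta(21/5, 13)
obs 9: x=0 → posterior Beta(21/5, 14)
obs 10: x=1 → posterior Beta(26/5, 14)

13/48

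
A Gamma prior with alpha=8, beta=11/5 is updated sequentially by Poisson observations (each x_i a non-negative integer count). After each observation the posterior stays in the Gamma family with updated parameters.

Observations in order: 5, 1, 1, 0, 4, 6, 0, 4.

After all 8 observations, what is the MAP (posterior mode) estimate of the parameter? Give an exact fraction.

obs 1: x=5 → posterior Gamma(13, 16/5)
obs 2: x=1 → posterior Gamma(14, 21/5)
obs 3: x=1 → posterior Gamma(15, 26/5)
obs 4: x=0 → posterior Gamma(15, 31/5)
obs 5: x=4 → posterior Gamma(19, 36/5)
obs 6: x=6 → posterior Gamma(25, 41/5)
obs 7: x=0 → posterior Gamma(25, 46/5)
obs 8: x=4 → posterior Gamma(29, 51/5)

140/51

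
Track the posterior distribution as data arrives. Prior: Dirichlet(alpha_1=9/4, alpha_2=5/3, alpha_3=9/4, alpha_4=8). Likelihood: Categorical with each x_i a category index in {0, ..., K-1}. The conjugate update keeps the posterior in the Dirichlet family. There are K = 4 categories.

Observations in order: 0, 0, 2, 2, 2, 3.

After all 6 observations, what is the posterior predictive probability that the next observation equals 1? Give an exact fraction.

obs 1: x=0 → posterior Dirichlet(13/4, 5/3, 9/4, 8)
obs 2: x=0 → posterior Dirichlet(17/4, 5/3, 9/4, 8)
obs 3: x=2 → posterior Dirichlet(17/4, 5/3, 13/4, 8)
obs 4: x=2 → posterior Dirichlet(17/4, 5/3, 17/4, 8)
obs 5: x=2 → posterior Dirichlet(17/4, 5/3, 21/4, 8)
obs 6: x=3 → posterior Dirichlet(17/4, 5/3, 21/4, 9)

10/121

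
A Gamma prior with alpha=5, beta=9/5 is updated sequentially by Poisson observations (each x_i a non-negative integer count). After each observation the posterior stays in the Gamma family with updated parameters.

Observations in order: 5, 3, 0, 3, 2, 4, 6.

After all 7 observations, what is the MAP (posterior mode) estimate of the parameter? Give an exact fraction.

obs 1: x=5 → posterior Gamma(10, 14/5)
obs 2: x=3 → posterior Gamma(13, 19/5)
obs 3: x=0 → posterior Gamma(13, 24/5)
obs 4: x=3 → posterior Gamma(16, 29/5)
obs 5: x=2 → posterior Gamma(18, 34/5)
obs 6: x=4 → posterior Gamma(22, 39/5)
obs 7: x=6 → posterior Gamma(28, 44/5)

135/44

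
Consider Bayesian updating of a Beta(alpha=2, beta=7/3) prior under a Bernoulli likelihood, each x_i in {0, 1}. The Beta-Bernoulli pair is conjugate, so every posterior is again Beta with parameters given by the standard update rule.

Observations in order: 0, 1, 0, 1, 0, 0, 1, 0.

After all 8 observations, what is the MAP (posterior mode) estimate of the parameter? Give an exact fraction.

12/31

obs 1: x=0 → posterior Beta(2, 10/3)
obs 2: x=1 → posterior Beta(3, 10/3)
obs 3: x=0 → posterior Beta(3, 13/3)
obs 4: x=1 → posterior Beta(4, 13/3)
obs 5: x=0 → posterior Beta(4, 16/3)
obs 6: x=0 → posterior Beta(4, 19/3)
obs 7: x=1 → posterior Beta(5, 19/3)
obs 8: x=0 → posterior Beta(5, 22/3)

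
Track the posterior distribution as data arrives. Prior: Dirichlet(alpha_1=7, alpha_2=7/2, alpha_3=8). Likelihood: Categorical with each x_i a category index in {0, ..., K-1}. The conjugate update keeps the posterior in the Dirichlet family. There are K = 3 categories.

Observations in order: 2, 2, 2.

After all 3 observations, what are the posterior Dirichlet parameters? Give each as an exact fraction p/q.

obs 1: x=2 → posterior Dirichlet(7, 7/2, 9)
obs 2: x=2 → posterior Dirichlet(7, 7/2, 10)
obs 3: x=2 → posterior Dirichlet(7, 7/2, 11)

alpha_1=7, alpha_2=7/2, alpha_3=11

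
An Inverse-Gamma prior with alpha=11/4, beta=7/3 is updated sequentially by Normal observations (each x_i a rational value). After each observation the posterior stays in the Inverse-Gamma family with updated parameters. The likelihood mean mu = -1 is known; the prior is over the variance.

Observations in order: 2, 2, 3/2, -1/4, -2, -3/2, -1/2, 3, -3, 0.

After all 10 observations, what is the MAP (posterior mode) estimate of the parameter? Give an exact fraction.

499/168

obs 1: x=2 → posterior Inverse-Gamma(13/4, 41/6)
obs 2: x=2 → posterior Inverse-Gamma(15/4, 34/3)
obs 3: x=3/2 → posterior Inverse-Gamma(17/4, 347/24)
obs 4: x=-1/4 → posterior Inverse-Gamma(19/4, 1415/96)
obs 5: x=-2 → posterior Inverse-Gamma(21/4, 1463/96)
obs 6: x=-3/2 → posterior Inverse-Gamma(23/4, 1475/96)
obs 7: x=-1/2 → posterior Inverse-Gamma(25/4, 1487/96)
obs 8: x=3 → posterior Inverse-Gamma(27/4, 2255/96)
obs 9: x=-3 → posterior Inverse-Gamma(29/4, 2447/96)
obs 10: x=0 → posterior Inverse-Gamma(31/4, 2495/96)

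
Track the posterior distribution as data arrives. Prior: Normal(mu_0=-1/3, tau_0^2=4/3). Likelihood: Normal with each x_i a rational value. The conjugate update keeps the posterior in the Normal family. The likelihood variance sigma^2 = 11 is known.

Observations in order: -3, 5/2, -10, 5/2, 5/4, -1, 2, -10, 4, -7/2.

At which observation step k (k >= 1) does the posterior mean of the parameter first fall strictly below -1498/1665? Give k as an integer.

obs 1: x=-3 → posterior Normal(-23/37, 44/37)
obs 2: x=5/2 → posterior Normal(-13/41, 44/41)
obs 3: x=-10 → posterior Normal(-53/45, 44/45)
obs 4: x=5/2 → posterior Normal(-43/49, 44/49)
obs 5: x=5/4 → posterior Normal(-38/53, 44/53)
obs 6: x=-1 → posterior Normal(-14/19, 44/57)
obs 7: x=2 → posterior Normal(-34/61, 44/61)
obs 8: x=-10 → posterior Normal(-74/65, 44/65)
obs 9: x=4 → posterior Normal(-58/69, 44/69)
obs 10: x=-7/2 → posterior Normal(-72/73, 44/73)

k = 3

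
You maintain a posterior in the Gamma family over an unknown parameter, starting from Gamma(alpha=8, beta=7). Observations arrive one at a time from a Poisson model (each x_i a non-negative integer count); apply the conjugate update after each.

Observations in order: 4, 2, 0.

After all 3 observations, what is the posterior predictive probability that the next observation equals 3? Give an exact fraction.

obs 1: x=4 → posterior Gamma(12, 8)
obs 2: x=2 → posterior Gamma(14, 9)
obs 3: x=0 → posterior Gamma(14, 10)

56000000000000000/505447028499293771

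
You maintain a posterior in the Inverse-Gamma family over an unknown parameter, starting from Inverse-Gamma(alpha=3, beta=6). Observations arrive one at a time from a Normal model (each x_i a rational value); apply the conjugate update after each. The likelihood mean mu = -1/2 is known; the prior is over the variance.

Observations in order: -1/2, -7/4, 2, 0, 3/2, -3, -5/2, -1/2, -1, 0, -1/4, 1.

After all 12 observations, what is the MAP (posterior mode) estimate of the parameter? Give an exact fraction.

obs 1: x=-1/2 → posterior Inverse-Gamma(7/2, 6)
obs 2: x=-7/4 → posterior Inverse-Gamma(4, 217/32)
obs 3: x=2 → posterior Inverse-Gamma(9/2, 317/32)
obs 4: x=0 → posterior Inverse-Gamma(5, 321/32)
obs 5: x=3/2 → posterior Inverse-Gamma(11/2, 385/32)
obs 6: x=-3 → posterior Inverse-Gamma(6, 485/32)
obs 7: x=-5/2 → posterior Inverse-Gamma(13/2, 549/32)
obs 8: x=-1/2 → posterior Inverse-Gamma(7, 549/32)
obs 9: x=-1 → posterior Inverse-Gamma(15/2, 553/32)
obs 10: x=0 → posterior Inverse-Gamma(8, 557/32)
obs 11: x=-1/4 → posterior Inverse-Gamma(17/2, 279/16)
obs 12: x=1 → posterior Inverse-Gamma(9, 297/16)

297/160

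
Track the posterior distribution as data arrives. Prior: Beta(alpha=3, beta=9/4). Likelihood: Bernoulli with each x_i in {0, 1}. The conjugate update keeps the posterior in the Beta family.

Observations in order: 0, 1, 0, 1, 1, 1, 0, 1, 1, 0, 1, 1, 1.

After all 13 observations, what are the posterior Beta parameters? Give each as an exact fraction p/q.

obs 1: x=0 → posterior Beta(3, 13/4)
obs 2: x=1 → posterior Beta(4, 13/4)
obs 3: x=0 → posterior Beta(4, 17/4)
obs 4: x=1 → posterior Beta(5, 17/4)
obs 5: x=1 → posterior Beta(6, 17/4)
obs 6: x=1 → posterior Beta(7, 17/4)
obs 7: x=0 → posterior Beta(7, 21/4)
obs 8: x=1 → posterior Beta(8, 21/4)
obs 9: x=1 → posterior Beta(9, 21/4)
obs 10: x=0 → posterior Beta(9, 25/4)
obs 11: x=1 → posterior Beta(10, 25/4)
obs 12: x=1 → posterior Beta(11, 25/4)
obs 13: x=1 → posterior Beta(12, 25/4)

alpha=12, beta=25/4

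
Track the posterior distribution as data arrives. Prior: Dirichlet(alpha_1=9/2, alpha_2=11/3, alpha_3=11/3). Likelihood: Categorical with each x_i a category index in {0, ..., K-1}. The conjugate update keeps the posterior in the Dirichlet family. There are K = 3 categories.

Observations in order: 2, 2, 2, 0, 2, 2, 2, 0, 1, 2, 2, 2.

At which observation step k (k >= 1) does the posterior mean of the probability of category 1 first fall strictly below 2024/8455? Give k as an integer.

k = 4

obs 1: x=2 → posterior Dirichlet(9/2, 11/3, 14/3)
obs 2: x=2 → posterior Dirichlet(9/2, 11/3, 17/3)
obs 3: x=2 → posterior Dirichlet(9/2, 11/3, 20/3)
obs 4: x=0 → posterior Dirichlet(11/2, 11/3, 20/3)
obs 5: x=2 → posterior Dirichlet(11/2, 11/3, 23/3)
obs 6: x=2 → posterior Dirichlet(11/2, 11/3, 26/3)
obs 7: x=2 → posterior Dirichlet(11/2, 11/3, 29/3)
obs 8: x=0 → posterior Dirichlet(13/2, 11/3, 29/3)
obs 9: x=1 → posterior Dirichlet(13/2, 14/3, 29/3)
obs 10: x=2 → posterior Dirichlet(13/2, 14/3, 32/3)
obs 11: x=2 → posterior Dirichlet(13/2, 14/3, 35/3)
obs 12: x=2 → posterior Dirichlet(13/2, 14/3, 38/3)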